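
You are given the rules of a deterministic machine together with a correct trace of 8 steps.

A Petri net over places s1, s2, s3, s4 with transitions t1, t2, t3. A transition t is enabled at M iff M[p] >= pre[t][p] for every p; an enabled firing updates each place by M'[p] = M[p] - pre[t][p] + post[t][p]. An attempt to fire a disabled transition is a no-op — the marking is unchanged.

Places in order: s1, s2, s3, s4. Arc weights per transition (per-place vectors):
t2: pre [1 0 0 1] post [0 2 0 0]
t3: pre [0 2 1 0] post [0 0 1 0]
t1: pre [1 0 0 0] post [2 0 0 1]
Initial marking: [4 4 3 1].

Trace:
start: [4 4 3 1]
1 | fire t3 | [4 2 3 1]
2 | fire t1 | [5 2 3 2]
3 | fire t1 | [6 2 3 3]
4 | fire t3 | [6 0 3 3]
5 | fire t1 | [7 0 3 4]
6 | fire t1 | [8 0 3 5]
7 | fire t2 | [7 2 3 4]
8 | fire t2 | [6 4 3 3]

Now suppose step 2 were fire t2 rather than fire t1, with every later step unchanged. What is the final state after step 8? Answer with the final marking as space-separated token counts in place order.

(re-executing from step 2 with the substitution; state before step 2: [4 2 3 1])
2 | fire t2 | [3 4 3 0]
3 | fire t1 | [4 4 3 1]
4 | fire t3 | [4 2 3 1]
5 | fire t1 | [5 2 3 2]
6 | fire t1 | [6 2 3 3]
7 | fire t2 | [5 4 3 2]
8 | fire t2 | [4 6 3 1]

4 6 3 1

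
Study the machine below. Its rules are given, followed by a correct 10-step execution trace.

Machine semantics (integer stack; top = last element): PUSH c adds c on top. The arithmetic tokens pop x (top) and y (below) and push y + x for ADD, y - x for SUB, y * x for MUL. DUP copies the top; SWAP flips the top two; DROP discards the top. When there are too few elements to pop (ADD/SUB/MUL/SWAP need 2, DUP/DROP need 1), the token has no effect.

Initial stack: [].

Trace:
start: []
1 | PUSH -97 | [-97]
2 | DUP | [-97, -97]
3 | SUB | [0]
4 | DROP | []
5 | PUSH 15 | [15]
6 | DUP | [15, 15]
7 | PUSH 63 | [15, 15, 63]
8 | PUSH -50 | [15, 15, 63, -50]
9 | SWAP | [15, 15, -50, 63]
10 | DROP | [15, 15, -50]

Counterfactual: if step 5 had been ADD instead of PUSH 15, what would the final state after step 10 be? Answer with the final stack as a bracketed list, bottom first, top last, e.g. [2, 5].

[-50]

(re-executing from step 5 with the substitution; state before step 5: [])
5 | ADD | []
6 | DUP | []
7 | PUSH 63 | [63]
8 | PUSH -50 | [63, -50]
9 | SWAP | [-50, 63]
10 | DROP | [-50]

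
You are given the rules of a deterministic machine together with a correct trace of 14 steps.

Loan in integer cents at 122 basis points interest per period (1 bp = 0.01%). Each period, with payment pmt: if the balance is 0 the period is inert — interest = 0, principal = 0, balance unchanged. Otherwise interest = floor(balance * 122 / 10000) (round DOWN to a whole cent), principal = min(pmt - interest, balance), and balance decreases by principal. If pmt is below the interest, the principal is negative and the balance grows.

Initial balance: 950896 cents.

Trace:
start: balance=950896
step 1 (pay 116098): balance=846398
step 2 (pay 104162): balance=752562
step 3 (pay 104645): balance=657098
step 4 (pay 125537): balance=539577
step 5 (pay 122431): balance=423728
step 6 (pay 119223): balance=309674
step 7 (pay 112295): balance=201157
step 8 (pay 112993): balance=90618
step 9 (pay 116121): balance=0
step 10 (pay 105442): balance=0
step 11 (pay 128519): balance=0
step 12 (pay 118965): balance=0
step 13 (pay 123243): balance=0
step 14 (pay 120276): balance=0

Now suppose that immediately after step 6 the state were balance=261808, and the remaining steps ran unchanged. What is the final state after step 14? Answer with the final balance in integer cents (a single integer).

state after step 6 := balance=261808
step 7 (pay 112295): balance=152707
step 8 (pay 112993): balance=41577
step 9 (pay 116121): balance=0
step 10 (pay 105442): balance=0
step 11 (pay 128519): balance=0
step 12 (pay 118965): balance=0
step 13 (pay 123243): balance=0
step 14 (pay 120276): balance=0

0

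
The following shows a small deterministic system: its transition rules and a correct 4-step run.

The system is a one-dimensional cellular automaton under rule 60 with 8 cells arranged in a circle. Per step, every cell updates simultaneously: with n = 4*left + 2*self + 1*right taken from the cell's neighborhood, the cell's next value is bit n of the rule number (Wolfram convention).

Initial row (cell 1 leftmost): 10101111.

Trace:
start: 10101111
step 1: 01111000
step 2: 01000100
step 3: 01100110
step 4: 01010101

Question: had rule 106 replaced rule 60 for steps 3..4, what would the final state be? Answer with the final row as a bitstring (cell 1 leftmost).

00010001

(re-executing steps 3..4 under rule 106; state before step 3: 01000100)
step 3: 10001000
step 4: 00010001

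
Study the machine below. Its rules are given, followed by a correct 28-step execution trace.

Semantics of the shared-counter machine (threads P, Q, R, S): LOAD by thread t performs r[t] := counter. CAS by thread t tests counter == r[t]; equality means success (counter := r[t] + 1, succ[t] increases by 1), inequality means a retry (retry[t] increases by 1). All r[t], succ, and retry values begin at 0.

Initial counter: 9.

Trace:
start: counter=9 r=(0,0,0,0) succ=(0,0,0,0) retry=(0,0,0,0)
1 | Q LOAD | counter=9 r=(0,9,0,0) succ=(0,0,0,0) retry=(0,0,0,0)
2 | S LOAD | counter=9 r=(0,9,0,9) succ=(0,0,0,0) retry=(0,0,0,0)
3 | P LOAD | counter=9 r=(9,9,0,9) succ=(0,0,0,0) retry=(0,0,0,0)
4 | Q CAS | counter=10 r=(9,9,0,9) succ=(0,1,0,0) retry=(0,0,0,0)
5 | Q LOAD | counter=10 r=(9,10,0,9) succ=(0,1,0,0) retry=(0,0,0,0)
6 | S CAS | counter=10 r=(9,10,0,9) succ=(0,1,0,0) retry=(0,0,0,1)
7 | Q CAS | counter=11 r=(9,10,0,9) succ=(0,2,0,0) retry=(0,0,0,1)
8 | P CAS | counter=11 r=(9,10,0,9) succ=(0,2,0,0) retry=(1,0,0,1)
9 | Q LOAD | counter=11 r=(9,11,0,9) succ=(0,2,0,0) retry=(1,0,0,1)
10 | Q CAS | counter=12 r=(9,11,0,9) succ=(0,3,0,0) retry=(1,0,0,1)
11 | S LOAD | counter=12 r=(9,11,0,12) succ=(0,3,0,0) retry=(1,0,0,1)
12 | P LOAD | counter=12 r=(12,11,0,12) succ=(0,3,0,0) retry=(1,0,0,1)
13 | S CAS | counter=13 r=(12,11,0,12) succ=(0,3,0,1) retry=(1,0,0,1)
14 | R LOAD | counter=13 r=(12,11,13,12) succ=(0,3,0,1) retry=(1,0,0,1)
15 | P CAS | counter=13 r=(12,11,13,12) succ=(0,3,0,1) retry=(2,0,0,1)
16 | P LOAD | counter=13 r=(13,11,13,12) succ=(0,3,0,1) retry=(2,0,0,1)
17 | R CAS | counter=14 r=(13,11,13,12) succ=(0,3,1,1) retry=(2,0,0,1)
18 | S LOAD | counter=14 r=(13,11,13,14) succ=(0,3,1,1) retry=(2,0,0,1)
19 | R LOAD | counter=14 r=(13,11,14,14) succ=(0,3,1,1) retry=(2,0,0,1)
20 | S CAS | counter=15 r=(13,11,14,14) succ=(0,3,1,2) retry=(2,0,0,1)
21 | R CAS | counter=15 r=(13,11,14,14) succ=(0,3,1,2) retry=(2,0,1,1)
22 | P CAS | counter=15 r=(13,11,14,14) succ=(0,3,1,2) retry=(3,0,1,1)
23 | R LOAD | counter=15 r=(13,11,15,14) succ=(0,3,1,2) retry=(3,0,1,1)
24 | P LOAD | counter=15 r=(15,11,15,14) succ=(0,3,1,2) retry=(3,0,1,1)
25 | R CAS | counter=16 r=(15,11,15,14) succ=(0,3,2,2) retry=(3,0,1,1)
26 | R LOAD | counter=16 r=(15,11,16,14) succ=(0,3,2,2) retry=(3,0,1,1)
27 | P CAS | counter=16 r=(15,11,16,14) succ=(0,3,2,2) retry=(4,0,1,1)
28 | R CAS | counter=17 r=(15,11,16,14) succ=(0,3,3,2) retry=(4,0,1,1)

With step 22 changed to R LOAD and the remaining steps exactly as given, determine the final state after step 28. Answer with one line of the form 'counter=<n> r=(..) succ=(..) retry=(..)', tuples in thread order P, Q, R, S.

(re-executing from step 22 with the substitution; state before step 22: counter=15 r=(13,11,14,14) succ=(0,3,1,2) retry=(2,0,1,1))
22 | R LOAD | counter=15 r=(13,11,15,14) succ=(0,3,1,2) retry=(2,0,1,1)
23 | R LOAD | counter=15 r=(13,11,15,14) succ=(0,3,1,2) retry=(2,0,1,1)
24 | P LOAD | counter=15 r=(15,11,15,14) succ=(0,3,1,2) retry=(2,0,1,1)
25 | R CAS | counter=16 r=(15,11,15,14) succ=(0,3,2,2) retry=(2,0,1,1)
26 | R LOAD | counter=16 r=(15,11,16,14) succ=(0,3,2,2) retry=(2,0,1,1)
27 | P CAS | counter=16 r=(15,11,16,14) succ=(0,3,2,2) retry=(3,0,1,1)
28 | R CAS | counter=17 r=(15,11,16,14) succ=(0,3,3,2) retry=(3,0,1,1)

counter=17 r=(15,11,16,14) succ=(0,3,3,2) retry=(3,0,1,1)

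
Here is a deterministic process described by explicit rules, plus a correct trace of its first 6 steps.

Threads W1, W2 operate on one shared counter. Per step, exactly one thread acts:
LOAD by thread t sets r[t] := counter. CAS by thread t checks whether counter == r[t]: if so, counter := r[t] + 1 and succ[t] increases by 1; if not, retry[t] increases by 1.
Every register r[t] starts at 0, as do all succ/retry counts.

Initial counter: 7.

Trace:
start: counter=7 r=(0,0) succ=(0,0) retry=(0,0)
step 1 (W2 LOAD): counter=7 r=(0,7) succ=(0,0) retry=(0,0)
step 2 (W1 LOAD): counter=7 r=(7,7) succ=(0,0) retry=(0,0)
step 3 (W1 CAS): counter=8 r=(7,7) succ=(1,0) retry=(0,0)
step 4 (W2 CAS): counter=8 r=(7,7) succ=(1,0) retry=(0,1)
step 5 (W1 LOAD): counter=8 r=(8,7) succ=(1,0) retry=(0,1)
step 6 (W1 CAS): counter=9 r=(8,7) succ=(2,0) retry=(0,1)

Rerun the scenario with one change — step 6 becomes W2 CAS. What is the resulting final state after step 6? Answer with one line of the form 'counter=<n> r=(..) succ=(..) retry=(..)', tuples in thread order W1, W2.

counter=8 r=(8,7) succ=(1,0) retry=(0,2)

(re-executing from step 6 with the substitution; state before step 6: counter=8 r=(8,7) succ=(1,0) retry=(0,1))
step 6 (W2 CAS): counter=8 r=(8,7) succ=(1,0) retry=(0,2)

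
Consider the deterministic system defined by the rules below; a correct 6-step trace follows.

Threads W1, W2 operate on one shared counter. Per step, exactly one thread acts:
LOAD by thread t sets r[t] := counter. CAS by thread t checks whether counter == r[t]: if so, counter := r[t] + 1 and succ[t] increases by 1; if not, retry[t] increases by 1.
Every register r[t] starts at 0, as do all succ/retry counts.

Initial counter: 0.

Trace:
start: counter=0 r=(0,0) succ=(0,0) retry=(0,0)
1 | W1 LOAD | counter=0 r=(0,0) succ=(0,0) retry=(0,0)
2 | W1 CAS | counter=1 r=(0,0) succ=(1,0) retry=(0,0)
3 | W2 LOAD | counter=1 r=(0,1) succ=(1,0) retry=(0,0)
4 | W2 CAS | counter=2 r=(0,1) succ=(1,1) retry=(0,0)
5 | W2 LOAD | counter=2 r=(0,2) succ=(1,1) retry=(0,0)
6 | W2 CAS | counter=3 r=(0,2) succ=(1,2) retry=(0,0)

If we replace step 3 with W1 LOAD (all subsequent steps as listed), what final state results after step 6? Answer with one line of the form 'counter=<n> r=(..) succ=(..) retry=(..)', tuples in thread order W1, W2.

counter=2 r=(1,1) succ=(1,1) retry=(0,1)

(re-executing from step 3 with the substitution; state before step 3: counter=1 r=(0,0) succ=(1,0) retry=(0,0))
3 | W1 LOAD | counter=1 r=(1,0) succ=(1,0) retry=(0,0)
4 | W2 CAS | counter=1 r=(1,0) succ=(1,0) retry=(0,1)
5 | W2 LOAD | counter=1 r=(1,1) succ=(1,0) retry=(0,1)
6 | W2 CAS | counter=2 r=(1,1) succ=(1,1) retry=(0,1)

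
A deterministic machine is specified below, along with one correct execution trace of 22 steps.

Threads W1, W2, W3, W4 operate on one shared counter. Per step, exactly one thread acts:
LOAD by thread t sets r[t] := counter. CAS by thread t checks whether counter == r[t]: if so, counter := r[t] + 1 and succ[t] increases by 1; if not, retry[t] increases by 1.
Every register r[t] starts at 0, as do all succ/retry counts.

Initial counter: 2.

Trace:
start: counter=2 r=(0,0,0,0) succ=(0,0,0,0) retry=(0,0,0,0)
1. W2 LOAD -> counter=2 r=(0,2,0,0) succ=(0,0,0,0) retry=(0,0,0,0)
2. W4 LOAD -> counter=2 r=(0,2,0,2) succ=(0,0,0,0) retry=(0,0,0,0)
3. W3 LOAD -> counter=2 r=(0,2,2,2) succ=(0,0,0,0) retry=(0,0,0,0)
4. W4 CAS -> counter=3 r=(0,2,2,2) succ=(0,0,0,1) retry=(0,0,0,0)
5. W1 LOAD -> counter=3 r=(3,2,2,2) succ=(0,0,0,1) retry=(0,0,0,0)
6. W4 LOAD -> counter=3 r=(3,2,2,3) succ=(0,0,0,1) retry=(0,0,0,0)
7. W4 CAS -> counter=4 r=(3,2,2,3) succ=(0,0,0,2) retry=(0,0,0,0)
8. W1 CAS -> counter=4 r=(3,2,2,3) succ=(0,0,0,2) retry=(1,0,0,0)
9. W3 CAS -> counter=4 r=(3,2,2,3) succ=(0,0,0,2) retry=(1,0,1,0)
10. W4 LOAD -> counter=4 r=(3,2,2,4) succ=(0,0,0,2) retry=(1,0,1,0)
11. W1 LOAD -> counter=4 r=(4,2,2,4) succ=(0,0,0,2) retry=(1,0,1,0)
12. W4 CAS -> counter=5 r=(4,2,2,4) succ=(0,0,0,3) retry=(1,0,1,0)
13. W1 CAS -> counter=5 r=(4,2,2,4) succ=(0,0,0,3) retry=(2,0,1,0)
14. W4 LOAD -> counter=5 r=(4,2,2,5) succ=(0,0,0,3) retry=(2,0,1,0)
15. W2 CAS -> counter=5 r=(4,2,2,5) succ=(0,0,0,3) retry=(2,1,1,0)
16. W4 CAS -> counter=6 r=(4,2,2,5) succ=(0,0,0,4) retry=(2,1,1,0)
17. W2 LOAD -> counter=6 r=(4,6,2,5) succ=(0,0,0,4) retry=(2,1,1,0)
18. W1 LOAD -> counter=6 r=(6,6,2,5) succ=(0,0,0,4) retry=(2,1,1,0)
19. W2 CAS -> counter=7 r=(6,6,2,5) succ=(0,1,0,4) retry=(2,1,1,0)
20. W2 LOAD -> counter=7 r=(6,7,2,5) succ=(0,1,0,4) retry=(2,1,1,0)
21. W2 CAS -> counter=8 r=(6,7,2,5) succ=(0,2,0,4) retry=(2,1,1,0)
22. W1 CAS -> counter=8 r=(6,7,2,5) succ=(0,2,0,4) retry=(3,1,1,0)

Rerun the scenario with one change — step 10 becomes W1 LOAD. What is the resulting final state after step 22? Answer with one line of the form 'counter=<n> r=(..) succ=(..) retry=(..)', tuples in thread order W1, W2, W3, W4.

counter=8 r=(6,7,2,5) succ=(1,2,0,3) retry=(2,1,1,1)

(re-executing from step 10 with the substitution; state before step 10: counter=4 r=(3,2,2,3) succ=(0,0,0,2) retry=(1,0,1,0))
10. W1 LOAD -> counter=4 r=(4,2,2,3) succ=(0,0,0,2) retry=(1,0,1,0)
11. W1 LOAD -> counter=4 r=(4,2,2,3) succ=(0,0,0,2) retry=(1,0,1,0)
12. W4 CAS -> counter=4 r=(4,2,2,3) succ=(0,0,0,2) retry=(1,0,1,1)
13. W1 CAS -> counter=5 r=(4,2,2,3) succ=(1,0,0,2) retry=(1,0,1,1)
14. W4 LOAD -> counter=5 r=(4,2,2,5) succ=(1,0,0,2) retry=(1,0,1,1)
15. W2 CAS -> counter=5 r=(4,2,2,5) succ=(1,0,0,2) retry=(1,1,1,1)
16. W4 CAS -> counter=6 r=(4,2,2,5) succ=(1,0,0,3) retry=(1,1,1,1)
17. W2 LOAD -> counter=6 r=(4,6,2,5) succ=(1,0,0,3) retry=(1,1,1,1)
18. W1 LOAD -> counter=6 r=(6,6,2,5) succ=(1,0,0,3) retry=(1,1,1,1)
19. W2 CAS -> counter=7 r=(6,6,2,5) succ=(1,1,0,3) retry=(1,1,1,1)
20. W2 LOAD -> counter=7 r=(6,7,2,5) succ=(1,1,0,3) retry=(1,1,1,1)
21. W2 CAS -> counter=8 r=(6,7,2,5) succ=(1,2,0,3) retry=(1,1,1,1)
22. W1 CAS -> counter=8 r=(6,7,2,5) succ=(1,2,0,3) retry=(2,1,1,1)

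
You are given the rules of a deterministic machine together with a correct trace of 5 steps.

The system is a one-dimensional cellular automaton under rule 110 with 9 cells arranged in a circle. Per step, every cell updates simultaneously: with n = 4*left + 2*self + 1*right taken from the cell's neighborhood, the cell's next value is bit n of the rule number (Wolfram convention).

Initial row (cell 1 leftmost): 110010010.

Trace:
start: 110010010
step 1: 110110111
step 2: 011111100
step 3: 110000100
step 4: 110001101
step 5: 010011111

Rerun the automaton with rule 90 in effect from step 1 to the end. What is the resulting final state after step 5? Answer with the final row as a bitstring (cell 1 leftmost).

(re-executing steps 1..5 under rule 90; state before step 1: 110010010)
step 1: 111101100
step 2: 100101111
step 3: 111001000
step 4: 101110101
step 5: 101010001

101010001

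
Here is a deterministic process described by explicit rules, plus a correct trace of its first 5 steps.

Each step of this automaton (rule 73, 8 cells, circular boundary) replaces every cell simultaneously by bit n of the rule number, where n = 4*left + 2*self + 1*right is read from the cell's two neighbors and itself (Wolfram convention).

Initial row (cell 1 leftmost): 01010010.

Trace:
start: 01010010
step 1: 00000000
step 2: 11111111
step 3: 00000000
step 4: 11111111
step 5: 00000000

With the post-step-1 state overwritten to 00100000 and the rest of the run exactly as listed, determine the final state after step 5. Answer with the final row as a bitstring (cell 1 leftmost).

11111000

state after step 1 := 00100000
step 2: 10001111
step 3: 10101000
step 4: 00000010
step 5: 11111000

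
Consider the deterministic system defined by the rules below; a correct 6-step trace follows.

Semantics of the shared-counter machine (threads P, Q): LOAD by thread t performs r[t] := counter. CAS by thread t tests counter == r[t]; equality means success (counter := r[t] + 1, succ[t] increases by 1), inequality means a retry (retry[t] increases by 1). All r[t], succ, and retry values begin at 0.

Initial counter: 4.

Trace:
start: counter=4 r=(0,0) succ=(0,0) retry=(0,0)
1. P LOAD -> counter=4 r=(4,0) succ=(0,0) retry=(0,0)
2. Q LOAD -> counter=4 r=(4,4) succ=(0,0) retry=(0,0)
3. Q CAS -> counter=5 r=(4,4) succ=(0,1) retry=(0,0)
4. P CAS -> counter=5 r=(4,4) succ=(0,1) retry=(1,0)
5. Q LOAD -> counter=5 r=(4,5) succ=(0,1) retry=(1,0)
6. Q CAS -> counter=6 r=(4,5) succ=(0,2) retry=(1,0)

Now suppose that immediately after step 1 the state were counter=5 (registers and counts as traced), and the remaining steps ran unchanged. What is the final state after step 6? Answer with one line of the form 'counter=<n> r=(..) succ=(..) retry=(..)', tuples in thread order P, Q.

state after step 1 := counter=5 r=(4,0) succ=(0,0) retry=(0,0)
2. Q LOAD -> counter=5 r=(4,5) succ=(0,0) retry=(0,0)
3. Q CAS -> counter=6 r=(4,5) succ=(0,1) retry=(0,0)
4. P CAS -> counter=6 r=(4,5) succ=(0,1) retry=(1,0)
5. Q LOAD -> counter=6 r=(4,6) succ=(0,1) retry=(1,0)
6. Q CAS -> counter=7 r=(4,6) succ=(0,2) retry=(1,0)

counter=7 r=(4,6) succ=(0,2) retry=(1,0)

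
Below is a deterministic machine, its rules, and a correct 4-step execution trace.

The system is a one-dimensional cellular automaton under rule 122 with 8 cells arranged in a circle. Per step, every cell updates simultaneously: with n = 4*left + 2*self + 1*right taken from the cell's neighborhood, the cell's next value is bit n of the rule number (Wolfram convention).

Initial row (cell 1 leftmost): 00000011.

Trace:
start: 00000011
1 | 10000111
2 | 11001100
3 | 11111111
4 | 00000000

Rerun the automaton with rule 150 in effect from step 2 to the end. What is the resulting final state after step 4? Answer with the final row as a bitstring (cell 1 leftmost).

10110100

(re-executing steps 2..4 under rule 150; state before step 2: 10000111)
2 | 01001011
3 | 01111000
4 | 10110100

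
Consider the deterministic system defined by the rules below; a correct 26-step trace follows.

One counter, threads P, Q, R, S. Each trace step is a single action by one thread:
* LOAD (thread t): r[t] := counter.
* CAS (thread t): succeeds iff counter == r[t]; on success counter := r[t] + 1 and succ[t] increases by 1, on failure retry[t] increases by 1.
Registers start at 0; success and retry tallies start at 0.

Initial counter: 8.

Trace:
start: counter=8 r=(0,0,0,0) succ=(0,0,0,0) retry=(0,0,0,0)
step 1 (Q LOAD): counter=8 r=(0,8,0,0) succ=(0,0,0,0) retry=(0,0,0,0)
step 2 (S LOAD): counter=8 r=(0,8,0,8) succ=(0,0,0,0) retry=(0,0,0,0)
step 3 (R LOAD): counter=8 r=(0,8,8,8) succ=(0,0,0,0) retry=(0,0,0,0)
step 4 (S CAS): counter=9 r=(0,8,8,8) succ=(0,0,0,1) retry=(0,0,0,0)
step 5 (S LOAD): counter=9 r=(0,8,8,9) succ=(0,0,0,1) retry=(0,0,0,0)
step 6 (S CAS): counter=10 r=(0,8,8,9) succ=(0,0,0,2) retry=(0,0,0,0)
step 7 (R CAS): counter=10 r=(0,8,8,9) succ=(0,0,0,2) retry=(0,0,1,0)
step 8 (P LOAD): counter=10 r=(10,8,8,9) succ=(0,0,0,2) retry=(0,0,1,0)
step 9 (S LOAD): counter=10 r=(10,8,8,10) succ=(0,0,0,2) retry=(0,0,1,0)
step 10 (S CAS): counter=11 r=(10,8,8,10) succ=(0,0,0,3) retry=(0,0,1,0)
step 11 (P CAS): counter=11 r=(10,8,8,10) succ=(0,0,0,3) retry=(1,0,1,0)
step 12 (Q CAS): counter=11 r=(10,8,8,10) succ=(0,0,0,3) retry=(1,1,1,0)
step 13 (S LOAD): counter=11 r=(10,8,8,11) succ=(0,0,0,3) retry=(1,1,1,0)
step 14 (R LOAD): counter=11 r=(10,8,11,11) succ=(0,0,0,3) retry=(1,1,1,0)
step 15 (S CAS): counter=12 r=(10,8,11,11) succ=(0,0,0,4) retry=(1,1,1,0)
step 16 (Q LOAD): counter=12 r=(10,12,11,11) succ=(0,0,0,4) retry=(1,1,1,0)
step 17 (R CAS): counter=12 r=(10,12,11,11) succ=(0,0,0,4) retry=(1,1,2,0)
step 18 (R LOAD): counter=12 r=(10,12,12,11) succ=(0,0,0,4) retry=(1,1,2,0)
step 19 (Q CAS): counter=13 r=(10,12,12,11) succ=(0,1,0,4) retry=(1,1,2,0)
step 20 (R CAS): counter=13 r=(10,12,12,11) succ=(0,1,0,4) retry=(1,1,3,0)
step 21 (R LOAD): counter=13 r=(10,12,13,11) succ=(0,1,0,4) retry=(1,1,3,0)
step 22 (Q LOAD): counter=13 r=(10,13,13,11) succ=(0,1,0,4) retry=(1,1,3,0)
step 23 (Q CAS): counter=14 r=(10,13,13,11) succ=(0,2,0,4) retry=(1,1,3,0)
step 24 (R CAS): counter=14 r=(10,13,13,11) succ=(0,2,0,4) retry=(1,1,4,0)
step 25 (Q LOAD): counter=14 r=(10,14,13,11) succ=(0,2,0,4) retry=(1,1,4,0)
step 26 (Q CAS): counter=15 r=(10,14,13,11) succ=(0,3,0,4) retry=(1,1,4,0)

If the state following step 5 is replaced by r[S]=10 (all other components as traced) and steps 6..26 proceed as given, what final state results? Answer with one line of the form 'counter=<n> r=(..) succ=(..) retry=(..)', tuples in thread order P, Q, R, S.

counter=14 r=(9,13,12,10) succ=(0,3,0,3) retry=(1,1,4,1)

state after step 5 := counter=9 r=(0,8,8,10) succ=(0,0,0,1) retry=(0,0,0,0)
step 6 (S CAS): counter=9 r=(0,8,8,10) succ=(0,0,0,1) retry=(0,0,0,1)
step 7 (R CAS): counter=9 r=(0,8,8,10) succ=(0,0,0,1) retry=(0,0,1,1)
step 8 (P LOAD): counter=9 r=(9,8,8,10) succ=(0,0,0,1) retry=(0,0,1,1)
step 9 (S LOAD): counter=9 r=(9,8,8,9) succ=(0,0,0,1) retry=(0,0,1,1)
step 10 (S CAS): counter=10 r=(9,8,8,9) succ=(0,0,0,2) retry=(0,0,1,1)
step 11 (P CAS): counter=10 r=(9,8,8,9) succ=(0,0,0,2) retry=(1,0,1,1)
step 12 (Q CAS): counter=10 r=(9,8,8,9) succ=(0,0,0,2) retry=(1,1,1,1)
step 13 (S LOAD): counter=10 r=(9,8,8,10) succ=(0,0,0,2) retry=(1,1,1,1)
step 14 (R LOAD): counter=10 r=(9,8,10,10) succ=(0,0,0,2) retry=(1,1,1,1)
step 15 (S CAS): counter=11 r=(9,8,10,10) succ=(0,0,0,3) retry=(1,1,1,1)
step 16 (Q LOAD): counter=11 r=(9,11,10,10) succ=(0,0,0,3) retry=(1,1,1,1)
step 17 (R CAS): counter=11 r=(9,11,10,10) succ=(0,0,0,3) retry=(1,1,2,1)
step 18 (R LOAD): counter=11 r=(9,11,11,10) succ=(0,0,0,3) retry=(1,1,2,1)
step 19 (Q CAS): counter=12 r=(9,11,11,10) succ=(0,1,0,3) retry=(1,1,2,1)
step 20 (R CAS): counter=12 r=(9,11,11,10) succ=(0,1,0,3) retry=(1,1,3,1)
step 21 (R LOAD): counter=12 r=(9,11,12,10) succ=(0,1,0,3) retry=(1,1,3,1)
step 22 (Q LOAD): counter=12 r=(9,12,12,10) succ=(0,1,0,3) retry=(1,1,3,1)
step 23 (Q CAS): counter=13 r=(9,12,12,10) succ=(0,2,0,3) retry=(1,1,3,1)
step 24 (R CAS): counter=13 r=(9,12,12,10) succ=(0,2,0,3) retry=(1,1,4,1)
step 25 (Q LOAD): counter=13 r=(9,13,12,10) succ=(0,2,0,3) retry=(1,1,4,1)
step 26 (Q CAS): counter=14 r=(9,13,12,10) succ=(0,3,0,3) retry=(1,1,4,1)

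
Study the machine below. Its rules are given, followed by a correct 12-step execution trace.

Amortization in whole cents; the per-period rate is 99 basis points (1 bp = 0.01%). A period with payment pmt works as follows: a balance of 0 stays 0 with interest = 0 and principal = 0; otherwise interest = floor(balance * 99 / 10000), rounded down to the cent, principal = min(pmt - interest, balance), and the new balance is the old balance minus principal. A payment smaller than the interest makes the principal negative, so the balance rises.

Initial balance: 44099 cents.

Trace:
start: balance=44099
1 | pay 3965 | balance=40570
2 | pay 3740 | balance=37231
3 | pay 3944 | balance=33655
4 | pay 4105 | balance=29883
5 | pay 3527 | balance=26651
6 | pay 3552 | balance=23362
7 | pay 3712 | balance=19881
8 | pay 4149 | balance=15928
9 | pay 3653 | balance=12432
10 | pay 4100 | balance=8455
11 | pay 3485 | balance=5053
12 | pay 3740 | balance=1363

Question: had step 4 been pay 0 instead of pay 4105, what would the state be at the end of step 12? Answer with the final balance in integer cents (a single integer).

(re-executing from step 4 with the substitution; state before step 4: balance=33655)
4 | pay 0 | balance=33988
5 | pay 3527 | balance=30797
6 | pay 3552 | balance=27549
7 | pay 3712 | balance=24109
8 | pay 4149 | balance=20198
9 | pay 3653 | balance=16744
10 | pay 4100 | balance=12809
11 | pay 3485 | balance=9450
12 | pay 3740 | balance=5803

5803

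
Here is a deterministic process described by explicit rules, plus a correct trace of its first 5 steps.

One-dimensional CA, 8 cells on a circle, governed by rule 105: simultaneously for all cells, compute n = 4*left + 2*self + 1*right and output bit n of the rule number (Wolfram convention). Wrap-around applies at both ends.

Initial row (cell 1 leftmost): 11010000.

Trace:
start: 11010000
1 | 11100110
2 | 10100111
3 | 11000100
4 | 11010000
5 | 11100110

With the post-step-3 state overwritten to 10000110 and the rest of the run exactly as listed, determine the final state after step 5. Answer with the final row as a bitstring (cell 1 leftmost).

00111101

state after step 3 := 10000110
4 | 00110111
5 | 00111101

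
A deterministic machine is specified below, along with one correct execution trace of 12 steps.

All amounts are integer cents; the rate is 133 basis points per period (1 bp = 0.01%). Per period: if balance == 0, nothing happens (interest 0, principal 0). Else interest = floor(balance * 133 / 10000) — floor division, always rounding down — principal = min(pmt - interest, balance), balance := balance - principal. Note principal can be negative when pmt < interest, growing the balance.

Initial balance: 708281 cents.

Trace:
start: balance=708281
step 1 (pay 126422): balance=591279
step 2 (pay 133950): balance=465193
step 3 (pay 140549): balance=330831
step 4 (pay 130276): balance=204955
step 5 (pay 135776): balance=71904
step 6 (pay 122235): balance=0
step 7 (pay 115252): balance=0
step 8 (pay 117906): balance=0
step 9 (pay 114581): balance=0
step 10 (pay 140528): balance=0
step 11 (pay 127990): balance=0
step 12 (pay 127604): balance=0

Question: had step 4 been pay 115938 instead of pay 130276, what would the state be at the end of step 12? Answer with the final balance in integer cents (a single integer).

(re-executing from step 4 with the substitution; state before step 4: balance=330831)
step 4 (pay 115938): balance=219293
step 5 (pay 135776): balance=86433
step 6 (pay 122235): balance=0
step 7 (pay 115252): balance=0
step 8 (pay 117906): balance=0
step 9 (pay 114581): balance=0
step 10 (pay 140528): balance=0
step 11 (pay 127990): balance=0
step 12 (pay 127604): balance=0

0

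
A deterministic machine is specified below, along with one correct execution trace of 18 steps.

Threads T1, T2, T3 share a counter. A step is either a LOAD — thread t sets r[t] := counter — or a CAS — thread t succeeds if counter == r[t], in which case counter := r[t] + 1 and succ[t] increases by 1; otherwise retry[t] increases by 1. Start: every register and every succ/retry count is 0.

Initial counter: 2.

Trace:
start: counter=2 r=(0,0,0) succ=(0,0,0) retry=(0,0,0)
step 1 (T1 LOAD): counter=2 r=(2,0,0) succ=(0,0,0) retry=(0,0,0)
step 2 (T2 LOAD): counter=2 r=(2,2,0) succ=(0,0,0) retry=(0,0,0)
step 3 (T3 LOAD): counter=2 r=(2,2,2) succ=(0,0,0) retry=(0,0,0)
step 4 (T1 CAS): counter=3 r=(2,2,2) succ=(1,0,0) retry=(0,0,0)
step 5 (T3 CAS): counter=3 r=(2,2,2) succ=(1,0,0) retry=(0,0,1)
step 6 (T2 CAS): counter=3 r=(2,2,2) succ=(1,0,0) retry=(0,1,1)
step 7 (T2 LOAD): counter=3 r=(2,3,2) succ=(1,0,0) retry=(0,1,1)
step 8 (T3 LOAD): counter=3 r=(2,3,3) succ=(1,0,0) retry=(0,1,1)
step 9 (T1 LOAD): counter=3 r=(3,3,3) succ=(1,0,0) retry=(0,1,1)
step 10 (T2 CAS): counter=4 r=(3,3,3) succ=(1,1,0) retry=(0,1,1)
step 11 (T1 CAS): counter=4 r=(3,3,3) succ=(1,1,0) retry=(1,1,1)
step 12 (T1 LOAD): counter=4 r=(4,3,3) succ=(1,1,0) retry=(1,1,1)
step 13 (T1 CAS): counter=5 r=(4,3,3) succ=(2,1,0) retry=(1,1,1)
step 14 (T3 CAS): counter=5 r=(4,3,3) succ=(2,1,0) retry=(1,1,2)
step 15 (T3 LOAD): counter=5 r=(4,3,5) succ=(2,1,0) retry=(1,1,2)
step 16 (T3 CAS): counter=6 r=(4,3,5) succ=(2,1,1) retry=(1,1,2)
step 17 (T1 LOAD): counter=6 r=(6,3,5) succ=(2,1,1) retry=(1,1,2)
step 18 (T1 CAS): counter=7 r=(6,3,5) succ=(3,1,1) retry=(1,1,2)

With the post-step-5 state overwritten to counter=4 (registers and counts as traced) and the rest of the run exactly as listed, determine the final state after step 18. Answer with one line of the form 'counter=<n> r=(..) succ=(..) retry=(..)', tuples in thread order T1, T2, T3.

counter=8 r=(7,4,6) succ=(3,1,1) retry=(1,1,2)

state after step 5 := counter=4 r=(2,2,2) succ=(1,0,0) retry=(0,0,1)
step 6 (T2 CAS): counter=4 r=(2,2,2) succ=(1,0,0) retry=(0,1,1)
step 7 (T2 LOAD): counter=4 r=(2,4,2) succ=(1,0,0) retry=(0,1,1)
step 8 (T3 LOAD): counter=4 r=(2,4,4) succ=(1,0,0) retry=(0,1,1)
step 9 (T1 LOAD): counter=4 r=(4,4,4) succ=(1,0,0) retry=(0,1,1)
step 10 (T2 CAS): counter=5 r=(4,4,4) succ=(1,1,0) retry=(0,1,1)
step 11 (T1 CAS): counter=5 r=(4,4,4) succ=(1,1,0) retry=(1,1,1)
step 12 (T1 LOAD): counter=5 r=(5,4,4) succ=(1,1,0) retry=(1,1,1)
step 13 (T1 CAS): counter=6 r=(5,4,4) succ=(2,1,0) retry=(1,1,1)
step 14 (T3 CAS): counter=6 r=(5,4,4) succ=(2,1,0) retry=(1,1,2)
step 15 (T3 LOAD): counter=6 r=(5,4,6) succ=(2,1,0) retry=(1,1,2)
step 16 (T3 CAS): counter=7 r=(5,4,6) succ=(2,1,1) retry=(1,1,2)
step 17 (T1 LOAD): counter=7 r=(7,4,6) succ=(2,1,1) retry=(1,1,2)
step 18 (T1 CAS): counter=8 r=(7,4,6) succ=(3,1,1) retry=(1,1,2)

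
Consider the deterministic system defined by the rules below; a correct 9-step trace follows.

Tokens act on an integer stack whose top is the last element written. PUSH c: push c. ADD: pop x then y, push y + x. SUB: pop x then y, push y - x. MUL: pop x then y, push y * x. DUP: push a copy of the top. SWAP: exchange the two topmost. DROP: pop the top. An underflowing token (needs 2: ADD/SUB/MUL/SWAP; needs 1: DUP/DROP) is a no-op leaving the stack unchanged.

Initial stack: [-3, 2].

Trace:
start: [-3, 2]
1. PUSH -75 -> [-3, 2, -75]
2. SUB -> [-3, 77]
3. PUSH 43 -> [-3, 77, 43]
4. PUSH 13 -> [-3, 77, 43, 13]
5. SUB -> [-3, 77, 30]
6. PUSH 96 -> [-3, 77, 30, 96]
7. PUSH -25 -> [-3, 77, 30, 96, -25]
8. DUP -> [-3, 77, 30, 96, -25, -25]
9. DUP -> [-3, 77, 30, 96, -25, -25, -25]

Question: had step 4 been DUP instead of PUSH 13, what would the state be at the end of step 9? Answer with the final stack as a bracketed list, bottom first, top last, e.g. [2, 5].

(re-executing from step 4 with the substitution; state before step 4: [-3, 77, 43])
4. DUP -> [-3, 77, 43, 43]
5. SUB -> [-3, 77, 0]
6. PUSH 96 -> [-3, 77, 0, 96]
7. PUSH -25 -> [-3, 77, 0, 96, -25]
8. DUP -> [-3, 77, 0, 96, -25, -25]
9. DUP -> [-3, 77, 0, 96, -25, -25, -25]

[-3, 77, 0, 96, -25, -25, -25]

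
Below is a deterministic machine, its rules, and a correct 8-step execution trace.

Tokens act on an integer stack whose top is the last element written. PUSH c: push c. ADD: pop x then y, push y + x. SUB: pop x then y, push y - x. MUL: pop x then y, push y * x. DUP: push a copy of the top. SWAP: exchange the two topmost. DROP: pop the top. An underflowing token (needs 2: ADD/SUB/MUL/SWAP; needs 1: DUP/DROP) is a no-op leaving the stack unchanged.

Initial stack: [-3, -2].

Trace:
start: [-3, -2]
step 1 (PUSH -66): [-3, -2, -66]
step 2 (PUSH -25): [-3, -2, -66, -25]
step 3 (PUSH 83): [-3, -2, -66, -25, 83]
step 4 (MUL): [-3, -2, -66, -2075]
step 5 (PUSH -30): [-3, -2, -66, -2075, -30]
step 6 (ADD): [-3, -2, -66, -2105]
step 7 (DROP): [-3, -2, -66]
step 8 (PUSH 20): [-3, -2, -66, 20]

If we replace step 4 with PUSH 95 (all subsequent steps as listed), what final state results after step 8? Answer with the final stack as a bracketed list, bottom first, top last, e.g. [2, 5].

(re-executing from step 4 with the substitution; state before step 4: [-3, -2, -66, -25, 83])
step 4 (PUSH 95): [-3, -2, -66, -25, 83, 95]
step 5 (PUSH -30): [-3, -2, -66, -25, 83, 95, -30]
step 6 (ADD): [-3, -2, -66, -25, 83, 65]
step 7 (DROP): [-3, -2, -66, -25, 83]
step 8 (PUSH 20): [-3, -2, -66, -25, 83, 20]

[-3, -2, -66, -25, 83, 20]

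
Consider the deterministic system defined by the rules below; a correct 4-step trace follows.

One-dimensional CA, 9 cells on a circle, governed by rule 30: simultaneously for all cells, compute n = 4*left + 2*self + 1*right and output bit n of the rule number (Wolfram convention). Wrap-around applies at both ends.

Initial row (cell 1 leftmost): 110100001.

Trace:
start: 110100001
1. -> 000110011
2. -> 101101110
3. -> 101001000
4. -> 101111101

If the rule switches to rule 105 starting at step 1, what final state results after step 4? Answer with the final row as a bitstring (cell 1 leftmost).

(re-executing steps 1..4 under rule 105; state before step 1: 110100001)
1. -> 011001101
2. -> 111001110
3. -> 101001011
4. -> 110000110

110000110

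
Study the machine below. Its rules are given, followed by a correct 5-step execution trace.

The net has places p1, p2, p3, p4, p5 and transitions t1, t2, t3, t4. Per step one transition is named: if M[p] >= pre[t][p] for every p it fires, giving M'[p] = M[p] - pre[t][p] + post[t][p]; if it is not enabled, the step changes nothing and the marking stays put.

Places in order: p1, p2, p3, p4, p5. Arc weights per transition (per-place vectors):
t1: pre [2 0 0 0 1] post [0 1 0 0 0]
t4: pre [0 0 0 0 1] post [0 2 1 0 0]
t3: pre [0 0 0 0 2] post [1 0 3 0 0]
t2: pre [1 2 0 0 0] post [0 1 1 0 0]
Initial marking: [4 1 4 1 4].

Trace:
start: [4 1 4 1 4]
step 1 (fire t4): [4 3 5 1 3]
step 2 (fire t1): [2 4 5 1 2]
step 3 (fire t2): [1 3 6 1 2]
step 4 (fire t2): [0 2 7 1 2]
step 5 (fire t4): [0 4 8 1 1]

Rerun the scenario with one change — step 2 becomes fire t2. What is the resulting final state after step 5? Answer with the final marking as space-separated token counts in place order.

(re-executing from step 2 with the substitution; state before step 2: [4 3 5 1 3])
step 2 (fire t2): [3 2 6 1 3]
step 3 (fire t2): [2 1 7 1 3]
step 4 (fire t2): [2 1 7 1 3]
step 5 (fire t4): [2 3 8 1 2]

2 3 8 1 2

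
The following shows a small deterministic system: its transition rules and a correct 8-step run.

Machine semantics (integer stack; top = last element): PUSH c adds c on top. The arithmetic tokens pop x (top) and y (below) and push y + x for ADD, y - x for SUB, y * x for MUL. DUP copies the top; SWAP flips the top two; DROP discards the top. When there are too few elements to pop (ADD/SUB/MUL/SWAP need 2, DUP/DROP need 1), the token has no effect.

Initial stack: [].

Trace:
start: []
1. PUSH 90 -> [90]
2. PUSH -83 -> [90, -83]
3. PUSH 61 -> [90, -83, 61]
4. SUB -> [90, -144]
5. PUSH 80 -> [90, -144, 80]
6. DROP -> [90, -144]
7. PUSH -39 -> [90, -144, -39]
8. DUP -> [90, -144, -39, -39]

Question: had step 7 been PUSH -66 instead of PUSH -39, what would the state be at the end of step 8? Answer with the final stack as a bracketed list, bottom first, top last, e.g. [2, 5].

(re-executing from step 7 with the substitution; state before step 7: [90, -144])
7. PUSH -66 -> [90, -144, -66]
8. DUP -> [90, -144, -66, -66]

[90, -144, -66, -66]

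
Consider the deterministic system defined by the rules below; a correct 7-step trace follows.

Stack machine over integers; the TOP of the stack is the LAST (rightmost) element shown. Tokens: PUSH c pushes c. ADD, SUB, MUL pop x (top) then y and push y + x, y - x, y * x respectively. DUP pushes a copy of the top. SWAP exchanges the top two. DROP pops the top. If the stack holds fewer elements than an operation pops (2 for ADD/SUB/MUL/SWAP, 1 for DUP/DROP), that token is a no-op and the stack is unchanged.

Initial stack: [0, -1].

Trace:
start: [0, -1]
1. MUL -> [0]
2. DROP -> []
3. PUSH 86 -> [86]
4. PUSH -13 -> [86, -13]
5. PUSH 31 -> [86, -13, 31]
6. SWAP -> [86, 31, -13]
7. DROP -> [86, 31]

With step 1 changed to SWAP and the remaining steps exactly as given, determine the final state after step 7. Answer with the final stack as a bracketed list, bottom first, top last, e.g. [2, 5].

[-1, 86, 31]

(re-executing from step 1 with the substitution; state before step 1: [0, -1])
1. SWAP -> [-1, 0]
2. DROP -> [-1]
3. PUSH 86 -> [-1, 86]
4. PUSH -13 -> [-1, 86, -13]
5. PUSH 31 -> [-1, 86, -13, 31]
6. SWAP -> [-1, 86, 31, -13]
7. DROP -> [-1, 86, 31]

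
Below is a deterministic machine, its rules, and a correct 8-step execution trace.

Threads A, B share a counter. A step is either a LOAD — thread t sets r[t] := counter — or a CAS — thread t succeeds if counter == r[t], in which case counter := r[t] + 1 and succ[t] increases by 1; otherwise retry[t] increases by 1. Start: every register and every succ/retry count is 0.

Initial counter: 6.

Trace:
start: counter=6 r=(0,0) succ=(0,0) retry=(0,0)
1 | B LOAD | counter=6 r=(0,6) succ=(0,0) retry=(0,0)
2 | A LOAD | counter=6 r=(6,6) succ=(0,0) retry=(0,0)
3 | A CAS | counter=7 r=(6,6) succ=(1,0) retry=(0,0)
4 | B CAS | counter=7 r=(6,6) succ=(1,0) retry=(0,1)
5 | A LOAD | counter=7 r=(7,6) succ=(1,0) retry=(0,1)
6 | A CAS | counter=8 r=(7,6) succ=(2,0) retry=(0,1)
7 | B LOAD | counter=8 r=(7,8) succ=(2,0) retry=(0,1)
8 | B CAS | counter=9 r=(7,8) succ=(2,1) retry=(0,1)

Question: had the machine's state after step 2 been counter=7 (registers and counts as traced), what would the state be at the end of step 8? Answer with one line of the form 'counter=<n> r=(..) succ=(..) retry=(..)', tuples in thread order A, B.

counter=9 r=(7,8) succ=(1,1) retry=(1,1)

state after step 2 := counter=7 r=(6,6) succ=(0,0) retry=(0,0)
3 | A CAS | counter=7 r=(6,6) succ=(0,0) retry=(1,0)
4 | B CAS | counter=7 r=(6,6) succ=(0,0) retry=(1,1)
5 | A LOAD | counter=7 r=(7,6) succ=(0,0) retry=(1,1)
6 | A CAS | counter=8 r=(7,6) succ=(1,0) retry=(1,1)
7 | B LOAD | counter=8 r=(7,8) succ=(1,0) retry=(1,1)
8 | B CAS | counter=9 r=(7,8) succ=(1,1) retry=(1,1)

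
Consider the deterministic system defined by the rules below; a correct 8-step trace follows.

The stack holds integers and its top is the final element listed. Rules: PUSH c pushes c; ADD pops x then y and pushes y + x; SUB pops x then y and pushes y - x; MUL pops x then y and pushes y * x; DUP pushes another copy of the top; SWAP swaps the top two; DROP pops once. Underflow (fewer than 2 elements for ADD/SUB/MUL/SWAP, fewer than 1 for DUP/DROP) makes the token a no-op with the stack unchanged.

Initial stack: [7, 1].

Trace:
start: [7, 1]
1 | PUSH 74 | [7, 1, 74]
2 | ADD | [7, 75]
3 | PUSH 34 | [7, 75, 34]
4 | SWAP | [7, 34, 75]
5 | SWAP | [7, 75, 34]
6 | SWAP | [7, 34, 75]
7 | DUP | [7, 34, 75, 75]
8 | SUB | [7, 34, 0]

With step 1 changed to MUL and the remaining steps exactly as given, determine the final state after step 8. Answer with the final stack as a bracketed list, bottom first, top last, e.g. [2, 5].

(re-executing from step 1 with the substitution; state before step 1: [7, 1])
1 | MUL | [7]
2 | ADD | [7]
3 | PUSH 34 | [7, 34]
4 | SWAP | [34, 7]
5 | SWAP | [7, 34]
6 | SWAP | [34, 7]
7 | DUP | [34, 7, 7]
8 | SUB | [34, 0]

[34, 0]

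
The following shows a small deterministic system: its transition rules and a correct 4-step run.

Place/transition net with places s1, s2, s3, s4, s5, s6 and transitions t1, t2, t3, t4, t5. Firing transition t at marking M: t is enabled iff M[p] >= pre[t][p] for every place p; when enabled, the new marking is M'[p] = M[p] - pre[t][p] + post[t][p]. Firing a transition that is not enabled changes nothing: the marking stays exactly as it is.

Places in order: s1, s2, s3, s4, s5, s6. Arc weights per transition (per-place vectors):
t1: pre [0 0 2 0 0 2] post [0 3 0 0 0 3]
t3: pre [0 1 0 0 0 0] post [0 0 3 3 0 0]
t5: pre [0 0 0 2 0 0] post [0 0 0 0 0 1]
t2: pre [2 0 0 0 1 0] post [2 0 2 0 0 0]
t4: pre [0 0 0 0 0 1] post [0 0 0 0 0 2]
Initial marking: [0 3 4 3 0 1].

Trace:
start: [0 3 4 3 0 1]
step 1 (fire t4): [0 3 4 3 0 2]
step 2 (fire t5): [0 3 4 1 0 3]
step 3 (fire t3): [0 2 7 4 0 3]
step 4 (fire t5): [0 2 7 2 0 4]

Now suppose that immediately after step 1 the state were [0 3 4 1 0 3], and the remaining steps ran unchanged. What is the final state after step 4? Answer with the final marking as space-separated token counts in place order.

0 2 7 2 0 4

state after step 1 := [0 3 4 1 0 3]
step 2 (fire t5): [0 3 4 1 0 3]
step 3 (fire t3): [0 2 7 4 0 3]
step 4 (fire t5): [0 2 7 2 0 4]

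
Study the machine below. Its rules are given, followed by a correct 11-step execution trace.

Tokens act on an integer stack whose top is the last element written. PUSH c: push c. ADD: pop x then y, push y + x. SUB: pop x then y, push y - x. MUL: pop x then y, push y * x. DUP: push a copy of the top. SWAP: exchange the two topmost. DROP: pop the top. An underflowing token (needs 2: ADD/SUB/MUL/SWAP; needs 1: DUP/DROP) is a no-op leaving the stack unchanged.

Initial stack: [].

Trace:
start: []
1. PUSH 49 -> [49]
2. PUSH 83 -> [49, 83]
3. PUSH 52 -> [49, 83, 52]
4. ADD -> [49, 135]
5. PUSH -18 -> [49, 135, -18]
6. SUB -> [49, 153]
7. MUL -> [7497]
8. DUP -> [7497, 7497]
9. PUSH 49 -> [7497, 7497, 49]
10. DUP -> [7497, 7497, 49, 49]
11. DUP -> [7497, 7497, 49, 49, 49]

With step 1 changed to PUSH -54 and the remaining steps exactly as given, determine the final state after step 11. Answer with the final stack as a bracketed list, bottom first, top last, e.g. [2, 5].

(re-executing from step 1 with the substitution; state before step 1: [])
1. PUSH -54 -> [-54]
2. PUSH 83 -> [-54, 83]
3. PUSH 52 -> [-54, 83, 52]
4. ADD -> [-54, 135]
5. PUSH -18 -> [-54, 135, -18]
6. SUB -> [-54, 153]
7. MUL -> [-8262]
8. DUP -> [-8262, -8262]
9. PUSH 49 -> [-8262, -8262, 49]
10. DUP -> [-8262, -8262, 49, 49]
11. DUP -> [-8262, -8262, 49, 49, 49]

[-8262, -8262, 49, 49, 49]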